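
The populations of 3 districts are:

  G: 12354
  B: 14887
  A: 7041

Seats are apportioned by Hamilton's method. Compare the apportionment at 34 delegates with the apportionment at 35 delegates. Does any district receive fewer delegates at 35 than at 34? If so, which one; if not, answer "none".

At 34 seats: G 12, B 15, A 7.
At 35 seats: G 13, B 15, A 7.
No district's allocation decreased.

none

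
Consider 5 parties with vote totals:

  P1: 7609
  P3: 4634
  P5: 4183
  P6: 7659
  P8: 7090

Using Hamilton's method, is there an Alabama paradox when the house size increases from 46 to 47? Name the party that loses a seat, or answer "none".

At 46 seats: P1 11, P3 7, P5 6, P6 11, P8 11.
At 47 seats: P1 11, P3 7, P5 6, P6 12, P8 11.
No party's allocation decreased.

none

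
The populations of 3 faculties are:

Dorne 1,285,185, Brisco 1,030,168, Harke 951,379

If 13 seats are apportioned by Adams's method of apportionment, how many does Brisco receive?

Standard divisor 3266732/13 ≈ 251287.077; standard quotas: Dorne 5.114, Brisco 4.100, Harke 3.786.
Rounding up gives 6, 5, 4 = 15 seats, so the divisor must be adjusted.
With modified divisor 287300: modified quotas Dorne 4.473, Brisco 3.586, Harke 3.311.
Rounding up: Dorne 5, Brisco 4, Harke 4 (total 13).
Brisco receives 4.

4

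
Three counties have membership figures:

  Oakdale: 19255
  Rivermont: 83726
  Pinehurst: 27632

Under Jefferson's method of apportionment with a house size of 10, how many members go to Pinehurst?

Standard divisor 130613/10 ≈ 13061.3; standard quotas: Oakdale 1.474, Rivermont 6.410, Pinehurst 2.116.
Rounding down gives 1, 6, 2 = 9 seats, so the divisor must be adjusted.
With modified divisor 11200: modified quotas Oakdale 1.719, Rivermont 7.476, Pinehurst 2.467.
Rounding down: Oakdale 1, Rivermont 7, Pinehurst 2 (total 10).
Pinehurst receives 2.

2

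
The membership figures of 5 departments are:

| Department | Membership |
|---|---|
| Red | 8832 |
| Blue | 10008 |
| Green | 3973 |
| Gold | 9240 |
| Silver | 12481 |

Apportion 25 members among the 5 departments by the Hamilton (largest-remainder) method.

The standard divisor is 44534/25 ≈ 1781.36.
Standard quotas: Red 4.9580, Blue 5.6182, Green 2.2303, Gold 5.1870, Silver 7.0064.
Lower quotas: Red 4, Blue 5, Green 2, Gold 5, Silver 7 (sum 23, leaving 2 seats).
Remainders in descending order: Red 0.9580, Blue 0.6182, Green 0.2303, Gold 0.1870, Silver 0.0064.
Largest remainders: Red, Blue receive the extra seats.

Red: 5; Blue: 6; Green: 2; Gold: 5; Silver: 7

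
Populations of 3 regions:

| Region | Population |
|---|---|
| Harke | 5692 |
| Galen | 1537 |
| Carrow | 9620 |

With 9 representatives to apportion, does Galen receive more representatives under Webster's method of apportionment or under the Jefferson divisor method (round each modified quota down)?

Webster

Webster: Harke 3, Galen 1, Carrow 5.
Jefferson: Harke 3, Galen 0, Carrow 6.
Galen gets 1 under Webster and 0 under Jefferson.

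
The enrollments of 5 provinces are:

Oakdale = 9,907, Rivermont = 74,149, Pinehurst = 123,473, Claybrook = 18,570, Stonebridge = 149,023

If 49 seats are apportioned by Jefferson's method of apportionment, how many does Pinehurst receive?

16

Standard divisor 375122/49 ≈ 7655.551; standard quotas: Oakdale 1.294, Rivermont 9.686, Pinehurst 16.129, Claybrook 2.426, Stonebridge 19.466.
Rounding down gives 1, 9, 16, 2, 19 = 47 seats, so the divisor must be adjusted.
With modified divisor 7300: modified quotas Oakdale 1.357, Rivermont 10.157, Pinehurst 16.914, Claybrook 2.544, Stonebridge 20.414.
Rounding down: Oakdale 1, Rivermont 10, Pinehurst 16, Claybrook 2, Stonebridge 20 (total 49).
Pinehurst receives 16.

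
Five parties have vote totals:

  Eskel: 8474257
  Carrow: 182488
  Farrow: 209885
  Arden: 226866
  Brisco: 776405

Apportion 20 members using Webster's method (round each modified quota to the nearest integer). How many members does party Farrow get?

Standard divisor 9869901/20 ≈ 493495.05; standard quotas: Eskel 17.172, Carrow 0.370, Farrow 0.425, Arden 0.460, Brisco 1.573.
Rounding to the nearest integer gives 17, 0, 0, 0, 2 = 19 seats, so the divisor must be adjusted.
With modified divisor 476391: modified quotas Eskel 17.788, Carrow 0.383, Farrow 0.441, Arden 0.476, Brisco 1.630.
Rounding to the nearest integer: Eskel 18, Carrow 0, Farrow 0, Arden 0, Brisco 2 (total 20).
Farrow receives 0.

0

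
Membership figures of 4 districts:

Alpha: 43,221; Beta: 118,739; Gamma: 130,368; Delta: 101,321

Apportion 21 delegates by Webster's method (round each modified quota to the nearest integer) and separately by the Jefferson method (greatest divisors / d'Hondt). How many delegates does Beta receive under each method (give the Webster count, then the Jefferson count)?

6 and 7

Webster: Alpha 2, Beta 6, Gamma 7, Delta 6.
Jefferson: Alpha 2, Beta 7, Gamma 7, Delta 5.
Beta gets 6 under Webster and 7 under Jefferson.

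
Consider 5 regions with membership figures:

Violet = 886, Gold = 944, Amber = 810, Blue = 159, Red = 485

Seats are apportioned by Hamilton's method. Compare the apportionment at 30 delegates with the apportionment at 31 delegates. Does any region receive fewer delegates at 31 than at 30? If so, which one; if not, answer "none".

Blue

At 30 seats: Violet 8, Gold 9, Amber 7, Blue 2, Red 4.
At 31 seats: Violet 8, Gold 9, Amber 8, Blue 1, Red 5.
Blue drops from 2 to 1.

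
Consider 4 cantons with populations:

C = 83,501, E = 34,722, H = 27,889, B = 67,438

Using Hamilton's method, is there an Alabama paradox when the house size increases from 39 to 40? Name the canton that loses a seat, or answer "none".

At 39 seats: C 15, E 7, H 5, B 12.
At 40 seats: C 16, E 6, H 5, B 13.
E drops from 7 to 6.

E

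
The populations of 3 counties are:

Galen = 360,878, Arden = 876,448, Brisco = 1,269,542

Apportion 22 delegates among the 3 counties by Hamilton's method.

Galen 3, Arden 8, Brisco 11

The standard divisor is 2506868/22 ≈ 113948.545.
Standard quotas: Galen 3.1670, Arden 7.6916, Brisco 11.1414.
Lower quotas: Galen 3, Arden 7, Brisco 11 (sum 21, leaving 1 seat).
Remainders in descending order: Arden 0.6916, Galen 0.1670, Brisco 0.1414.
The surplus seat goes to Arden.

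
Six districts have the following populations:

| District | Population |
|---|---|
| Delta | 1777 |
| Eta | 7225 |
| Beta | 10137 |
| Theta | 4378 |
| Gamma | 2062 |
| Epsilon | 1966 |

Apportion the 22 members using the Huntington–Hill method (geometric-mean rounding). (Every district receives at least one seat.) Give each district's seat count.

Delta 1, Eta 6, Beta 8, Theta 3, Gamma 2, Epsilon 2

With divisor 1291: modified quotas Delta 1.376, Eta 5.596, Beta 7.852, Theta 3.391, Gamma 1.597, Epsilon 1.523.
Geometric-mean thresholds: Delta √(1·2)=1.414, Eta √(5·6)=5.477, Beta √(7·8)=7.483, Theta √(3·4)=3.464, Gamma √(1·2)=1.414, Epsilon √(1·2)=1.414.
Each quota rounded against its threshold gives Delta 1, Eta 6, Beta 8, Theta 3, Gamma 2, Epsilon 2 (total 22).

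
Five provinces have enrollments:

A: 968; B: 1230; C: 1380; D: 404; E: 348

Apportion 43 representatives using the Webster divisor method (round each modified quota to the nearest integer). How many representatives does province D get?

Standard divisor 4330/43 ≈ 100.698; standard quotas: A 9.613, B 12.215, C 13.704, D 4.012, E 3.456.
Rounding to the nearest integer gives A 10, B 12, C 14, D 4, E 3 — total 43, matching the house size, so no adjustment is needed.
D receives 4.

4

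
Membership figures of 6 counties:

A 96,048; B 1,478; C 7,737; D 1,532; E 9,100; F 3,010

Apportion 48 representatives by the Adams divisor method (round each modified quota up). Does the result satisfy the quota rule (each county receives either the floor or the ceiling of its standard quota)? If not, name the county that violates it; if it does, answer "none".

Standard quotas: A 38.773, B 0.597, C 3.123, D 0.618, E 3.674, F 1.215.
Adams allocation: A 37, B 1, C 3, D 1, E 4, F 2.
A has quota 38.773 (lower 38, upper 39) but receives 37 — outside the quota interval.

A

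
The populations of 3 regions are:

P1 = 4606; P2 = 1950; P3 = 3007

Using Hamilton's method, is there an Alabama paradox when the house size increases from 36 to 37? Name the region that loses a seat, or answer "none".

P2

At 36 seats: P1 17, P2 8, P3 11.
At 37 seats: P1 18, P2 7, P3 12.
P2 drops from 8 to 7.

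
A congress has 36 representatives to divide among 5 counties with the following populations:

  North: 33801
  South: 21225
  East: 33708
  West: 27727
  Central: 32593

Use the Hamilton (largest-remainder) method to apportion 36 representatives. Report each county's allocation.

North 8, South 5, East 8, West 7, Central 8

Standard divisor: 149054 ÷ 36 ≈ 4140.389.
Standard quotas: North 8.1637, South 5.1263, East 8.1413, West 6.6967, Central 7.8720.
Lower quotas: North 8, South 5, East 8, West 6, Central 7 (sum 34, leaving 2 seats).
Remainders in descending order: Central 0.8720, West 0.6967, North 0.1637, East 0.1413, South 0.1263.
The surplus seats go to Central, West.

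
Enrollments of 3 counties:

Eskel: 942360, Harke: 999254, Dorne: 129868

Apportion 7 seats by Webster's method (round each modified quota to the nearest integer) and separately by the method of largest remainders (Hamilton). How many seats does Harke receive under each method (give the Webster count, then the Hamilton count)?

4 and 3

Webster: Eskel 3, Harke 4, Dorne 0.
Hamilton: Eskel 3, Harke 3, Dorne 1.
Harke gets 4 under Webster and 3 under Hamilton.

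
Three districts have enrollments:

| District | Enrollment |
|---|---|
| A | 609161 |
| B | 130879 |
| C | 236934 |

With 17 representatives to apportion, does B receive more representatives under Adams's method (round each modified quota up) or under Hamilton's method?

Adams: A 10, B 3, C 4.
Hamilton: A 11, B 2, C 4.
B gets 3 under Adams and 2 under Hamilton.

Adams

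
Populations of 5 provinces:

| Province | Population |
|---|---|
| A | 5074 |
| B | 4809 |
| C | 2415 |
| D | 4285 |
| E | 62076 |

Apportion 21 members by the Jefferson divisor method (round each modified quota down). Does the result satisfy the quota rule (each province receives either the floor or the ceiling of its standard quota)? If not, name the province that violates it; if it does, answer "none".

E

Standard quotas: A 1.355, B 1.284, C 0.645, D 1.144, E 16.573.
Jefferson allocation: A 1, B 1, C 0, D 1, E 18.
E has quota 16.573 (lower 16, upper 17) but receives 18 — outside the quota interval.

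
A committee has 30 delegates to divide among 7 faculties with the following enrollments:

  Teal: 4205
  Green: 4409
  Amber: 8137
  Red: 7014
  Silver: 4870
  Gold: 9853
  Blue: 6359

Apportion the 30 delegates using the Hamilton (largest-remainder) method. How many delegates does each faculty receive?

Standard divisor: 44847 ÷ 30 ≈ 1494.9.
Standard quotas: Teal 2.8129, Green 2.9494, Amber 5.4432, Red 4.6920, Silver 3.2577, Gold 6.5911, Blue 4.2538.
Lower quotas: Teal 2, Green 2, Amber 5, Red 4, Silver 3, Gold 6, Blue 4 (sum 26, leaving 4 seats).
Remainders in descending order: Green 0.9494, Teal 0.8129, Red 0.6920, Gold 0.5911, Amber 0.4432, Silver 0.2577, Blue 0.2538.
Largest remainders: Green, Teal, Red, Gold receive the extra seats.

Teal=3, Green=3, Amber=5, Red=5, Silver=3, Gold=7, Blue=4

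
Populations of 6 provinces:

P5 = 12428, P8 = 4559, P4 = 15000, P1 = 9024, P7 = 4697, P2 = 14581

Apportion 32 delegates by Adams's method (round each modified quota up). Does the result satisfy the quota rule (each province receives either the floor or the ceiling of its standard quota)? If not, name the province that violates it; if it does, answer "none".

Standard quotas: P5 6.596, P8 2.420, P4 7.962, P1 4.790, P7 2.493, P2 7.739.
Adams allocation: P5 6, P8 3, P4 8, P1 5, P7 3, P2 7.
Every allocation lies between the lower and upper quota.

none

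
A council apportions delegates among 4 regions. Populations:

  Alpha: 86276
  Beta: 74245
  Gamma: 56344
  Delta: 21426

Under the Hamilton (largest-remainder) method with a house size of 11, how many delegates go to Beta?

The standard divisor is 238291/11 ≈ 21662.818.
Standard quotas: Alpha 3.9827, Beta 3.4273, Gamma 2.6010, Delta 0.9891.
Lower quotas: Alpha 3, Beta 3, Gamma 2, Delta 0 (sum 8, leaving 3 seats).
Remainders in descending order: Delta 0.9891, Alpha 0.9827, Gamma 0.6010, Beta 0.4273.
The surplus seats go to Delta, Alpha, Gamma.
Beta receives 3.

3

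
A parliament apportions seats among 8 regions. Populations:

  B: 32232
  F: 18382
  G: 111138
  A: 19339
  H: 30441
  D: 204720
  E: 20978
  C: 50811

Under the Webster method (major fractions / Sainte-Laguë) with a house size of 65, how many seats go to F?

2

Standard divisor 488041/65 ≈ 7508.323; standard quotas: B 4.293, F 2.448, G 14.802, A 2.576, H 4.054, D 27.266, E 2.794, C 6.767.
Rounding to the nearest integer gives B 4, F 2, G 15, A 3, H 4, D 27, E 3, C 7 — total 65, matching the house size, so no adjustment is needed.
F receives 2.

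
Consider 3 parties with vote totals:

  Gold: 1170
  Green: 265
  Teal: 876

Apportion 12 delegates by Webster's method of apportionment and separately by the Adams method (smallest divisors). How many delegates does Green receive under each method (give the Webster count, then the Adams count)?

Webster: Gold 6, Green 1, Teal 5.
Adams: Gold 6, Green 2, Teal 4.
Green gets 1 under Webster and 2 under Adams.

1 and 2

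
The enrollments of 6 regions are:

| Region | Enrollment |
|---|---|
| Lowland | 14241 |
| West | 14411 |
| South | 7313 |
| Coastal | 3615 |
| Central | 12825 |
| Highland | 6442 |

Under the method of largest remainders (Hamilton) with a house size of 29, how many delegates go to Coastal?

2

Total 58847; standard divisor 58847/29 ≈ 2029.207.
Standard quotas: Lowland 7.0180, West 7.1018, South 3.6039, Coastal 1.7815, Central 6.3202, Highland 3.1746.
Lower quotas: Lowland 7, West 7, South 3, Coastal 1, Central 6, Highland 3 (sum 27, leaving 2 seats).
Remainders in descending order: Coastal 0.7815, South 0.6039, Central 0.3202, Highland 0.1746, West 0.1018, Lowland 0.0180.
The surplus seats go to Coastal, South.
Coastal receives 2.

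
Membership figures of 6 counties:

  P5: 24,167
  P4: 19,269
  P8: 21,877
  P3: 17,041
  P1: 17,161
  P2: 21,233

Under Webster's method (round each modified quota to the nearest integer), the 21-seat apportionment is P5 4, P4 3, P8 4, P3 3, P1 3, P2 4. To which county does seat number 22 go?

P4

Priority for the next seat is population ÷ (current seats + 0.5).
Priorities: P5 5370.444, P4 5505.429, P8 4861.556, P3 4868.857, P1 4903.143, P2 4718.444.
Highest priority: P4.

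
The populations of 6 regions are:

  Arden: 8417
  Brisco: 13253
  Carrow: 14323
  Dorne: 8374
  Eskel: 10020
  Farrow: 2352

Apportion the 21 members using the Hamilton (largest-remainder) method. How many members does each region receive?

Standard divisor: 56739 ÷ 21 ≈ 2701.857.
Standard quotas: Arden 3.1153, Brisco 4.9051, Carrow 5.3012, Dorne 3.0993, Eskel 3.7086, Farrow 0.8705.
Lower quotas: Arden 3, Brisco 4, Carrow 5, Dorne 3, Eskel 3, Farrow 0 (sum 18, leaving 3 seats).
Remainders in descending order: Brisco 0.9051, Farrow 0.8705, Eskel 0.7086, Carrow 0.3012, Arden 0.1153, Dorne 0.0993.
The surplus seats go to Brisco, Farrow, Eskel.

Arden 3; Brisco 5; Carrow 5; Dorne 3; Eskel 4; Farrow 1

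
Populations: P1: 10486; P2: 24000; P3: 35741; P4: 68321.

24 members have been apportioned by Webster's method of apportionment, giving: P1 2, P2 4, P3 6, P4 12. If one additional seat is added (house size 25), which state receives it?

P3

Priority for the next seat is population ÷ (current seats + 0.5).
Priorities: P1 4194.400, P2 5333.333, P3 5498.615, P4 5465.680.
Highest priority: P3.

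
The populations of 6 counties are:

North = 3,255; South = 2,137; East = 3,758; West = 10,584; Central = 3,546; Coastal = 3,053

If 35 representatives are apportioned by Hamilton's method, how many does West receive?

The standard divisor is 26333/35 ≈ 752.371.
Standard quotas: North 4.3263, South 2.8404, East 4.9949, West 14.0675, Central 4.7131, Coastal 4.0578.
Lower quotas: North 4, South 2, East 4, West 14, Central 4, Coastal 4 (sum 32, leaving 3 seats).
Remainders in descending order: East 0.9949, South 0.8404, Central 0.7131, North 0.3263, West 0.0675, Coastal 0.0578.
Largest remainders: East, South, Central receive the extra seats.
West receives 14.

14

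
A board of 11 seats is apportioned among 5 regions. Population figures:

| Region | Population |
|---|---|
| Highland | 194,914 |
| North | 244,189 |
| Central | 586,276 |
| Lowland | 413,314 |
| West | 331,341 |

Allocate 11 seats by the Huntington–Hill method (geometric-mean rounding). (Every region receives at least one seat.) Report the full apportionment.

With divisor 168989: modified quotas Highland 1.153, North 1.445, Central 3.469, Lowland 2.446, West 1.961.
Geometric-mean thresholds: Highland √(1·2)=1.414, North √(1·2)=1.414, Central √(3·4)=3.464, Lowland √(2·3)=2.449, West √(1·2)=1.414.
Each quota rounded against its threshold gives Highland 1, North 2, Central 4, Lowland 2, West 2 (total 11).

Highland=1; North=2; Central=4; Lowland=2; West=2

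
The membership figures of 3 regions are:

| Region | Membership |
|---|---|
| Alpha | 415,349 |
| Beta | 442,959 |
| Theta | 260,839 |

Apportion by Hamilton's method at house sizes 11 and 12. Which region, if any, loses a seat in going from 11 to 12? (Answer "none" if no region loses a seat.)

none

At 11 seats: Alpha 4, Beta 4, Theta 3.
At 12 seats: Alpha 4, Beta 5, Theta 3.
No region's allocation decreased.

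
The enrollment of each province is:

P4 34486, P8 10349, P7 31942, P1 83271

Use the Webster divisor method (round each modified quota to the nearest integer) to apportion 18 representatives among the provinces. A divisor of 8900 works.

P4 4, P8 1, P7 4, P1 9

With modified divisor 8900: modified quotas P4 3.875, P8 1.163, P7 3.589, P1 9.356.
Rounding to the nearest integer: P4 4, P8 1, P7 4, P1 9 (total 18).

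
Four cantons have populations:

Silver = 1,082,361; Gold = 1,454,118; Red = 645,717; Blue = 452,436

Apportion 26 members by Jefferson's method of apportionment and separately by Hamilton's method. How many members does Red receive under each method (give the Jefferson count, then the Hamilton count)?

Jefferson: Silver 8, Gold 11, Red 4, Blue 3.
Hamilton: Silver 8, Gold 10, Red 5, Blue 3.
Red gets 4 under Jefferson and 5 under Hamilton.

4 and 5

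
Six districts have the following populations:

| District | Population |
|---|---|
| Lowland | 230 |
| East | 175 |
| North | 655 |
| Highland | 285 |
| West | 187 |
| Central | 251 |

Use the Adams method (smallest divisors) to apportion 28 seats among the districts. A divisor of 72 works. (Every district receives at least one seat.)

With modified divisor 72: modified quotas Lowland 3.194, East 2.431, North 9.097, Highland 3.958, West 2.597, Central 3.486.
Rounding up: Lowland 4, East 3, North 10, Highland 4, West 3, Central 4 (total 28).

Lowland=4; East=3; North=10; Highland=4; West=3; Central=4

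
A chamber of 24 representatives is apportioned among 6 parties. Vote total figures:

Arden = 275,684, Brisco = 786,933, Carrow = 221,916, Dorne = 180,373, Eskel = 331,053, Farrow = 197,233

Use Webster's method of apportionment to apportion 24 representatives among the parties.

Arden 3; Brisco 10; Carrow 3; Dorne 2; Eskel 4; Farrow 2

Standard divisor 1993192/24 ≈ 83049.667; standard quotas: Arden 3.320, Brisco 9.475, Carrow 2.672, Dorne 2.172, Eskel 3.986, Farrow 2.375.
Rounding to the nearest integer gives 3, 9, 3, 2, 4, 2 = 23 seats, so the divisor must be adjusted.
With modified divisor 80900: modified quotas Arden 3.408, Brisco 9.727, Carrow 2.743, Dorne 2.230, Eskel 4.092, Farrow 2.438.
Rounding to the nearest integer: Arden 3, Brisco 10, Carrow 3, Dorne 2, Eskel 4, Farrow 2 (total 24).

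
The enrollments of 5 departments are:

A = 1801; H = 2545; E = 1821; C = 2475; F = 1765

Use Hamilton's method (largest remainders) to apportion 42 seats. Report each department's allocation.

The standard divisor is 10407/42 ≈ 247.786.
Standard quotas: A 7.268, H 10.271, E 7.349, C 9.988, F 7.123.
Lower quotas: A 7, H 10, E 7, C 9, F 7 (sum 40, leaving 2 seats).
Remainders in descending order: C 0.988, E 0.349, H 0.271, A 0.268, F 0.123.
The surplus seats go to C, E.

A 7, H 10, E 8, C 10, F 7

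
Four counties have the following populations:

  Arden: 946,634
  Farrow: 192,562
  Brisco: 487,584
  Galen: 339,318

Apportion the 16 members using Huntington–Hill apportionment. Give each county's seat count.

With divisor 131331: modified quotas Arden 7.208, Farrow 1.466, Brisco 3.713, Galen 2.584.
Geometric-mean thresholds: Arden √(7·8)=7.483, Farrow √(1·2)=1.414, Brisco √(3·4)=3.464, Galen √(2·3)=2.449.
Each quota rounded against its threshold gives Arden 7, Farrow 2, Brisco 4, Galen 3 (total 16).

Arden=7, Farrow=2, Brisco=4, Galen=3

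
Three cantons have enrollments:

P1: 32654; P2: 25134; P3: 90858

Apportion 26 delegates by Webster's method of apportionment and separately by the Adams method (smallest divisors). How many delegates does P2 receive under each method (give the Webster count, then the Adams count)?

Webster: P1 6, P2 4, P3 16.
Adams: P1 6, P2 5, P3 15.
P2 gets 4 under Webster and 5 under Adams.

4 and 5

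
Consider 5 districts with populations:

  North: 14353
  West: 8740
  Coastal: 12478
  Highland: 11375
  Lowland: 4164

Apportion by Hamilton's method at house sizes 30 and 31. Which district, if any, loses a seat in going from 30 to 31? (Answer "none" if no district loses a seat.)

Lowland

At 30 seats: North 8, West 5, Coastal 7, Highland 7, Lowland 3.
At 31 seats: North 9, West 5, Coastal 8, Highland 7, Lowland 2.
Lowland drops from 3 to 2.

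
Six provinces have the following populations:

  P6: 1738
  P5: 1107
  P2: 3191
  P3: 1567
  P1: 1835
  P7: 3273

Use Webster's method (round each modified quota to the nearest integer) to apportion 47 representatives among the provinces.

Standard divisor 12711/47 ≈ 270.447; standard quotas: P6 6.426, P5 4.093, P2 11.799, P3 5.794, P1 6.785, P7 12.102.
Rounding to the nearest integer gives P6 6, P5 4, P2 12, P3 6, P1 7, P7 12 — total 47, matching the house size, so no adjustment is needed.

P6 6, P5 4, P2 12, P3 6, P1 7, P7 12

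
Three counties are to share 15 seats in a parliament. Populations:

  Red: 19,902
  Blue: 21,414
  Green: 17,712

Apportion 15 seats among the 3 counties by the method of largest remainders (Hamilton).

Red 5, Blue 5, Green 5

The standard divisor is 59028/15 ≈ 3935.2.
Standard quotas: Red 5.0574, Blue 5.4417, Green 4.5009.
Lower quotas: Red 5, Blue 5, Green 4 (sum 14, leaving 1 seat).
Remainders in descending order: Green 0.5009, Blue 0.4417, Red 0.0574.
The surplus seat goes to Green.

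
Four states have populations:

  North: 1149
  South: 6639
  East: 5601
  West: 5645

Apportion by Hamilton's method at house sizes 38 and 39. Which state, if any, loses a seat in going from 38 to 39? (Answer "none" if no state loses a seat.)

North

At 38 seats: North 3, South 13, East 11, West 11.
At 39 seats: North 2, South 14, East 11, West 12.
North drops from 3 to 2.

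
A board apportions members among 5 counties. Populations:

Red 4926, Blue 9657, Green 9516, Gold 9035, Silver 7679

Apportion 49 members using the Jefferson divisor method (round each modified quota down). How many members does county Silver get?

9

Standard divisor 40813/49 ≈ 832.918; standard quotas: Red 5.914, Blue 11.594, Green 11.425, Gold 10.847, Silver 9.219.
Rounding down gives 5, 11, 11, 10, 9 = 46 seats, so the divisor must be adjusted.
With modified divisor 800: modified quotas Red 6.157, Blue 12.071, Green 11.895, Gold 11.294, Silver 9.599.
Rounding down: Red 6, Blue 12, Green 11, Gold 11, Silver 9 (total 49).
Silver receives 9.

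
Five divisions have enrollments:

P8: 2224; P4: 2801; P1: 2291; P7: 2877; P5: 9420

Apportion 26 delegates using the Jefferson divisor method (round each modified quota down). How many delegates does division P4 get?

Standard divisor 19613/26 ≈ 754.346; standard quotas: P8 2.948, P4 3.713, P1 3.037, P7 3.814, P5 12.488.
Rounding down gives 2, 3, 3, 3, 12 = 23 seats, so the divisor must be adjusted.
With modified divisor 710: modified quotas P8 3.132, P4 3.945, P1 3.227, P7 4.052, P5 13.268.
Rounding down: P8 3, P4 3, P1 3, P7 4, P5 13 (total 26).
P4 receives 3.

3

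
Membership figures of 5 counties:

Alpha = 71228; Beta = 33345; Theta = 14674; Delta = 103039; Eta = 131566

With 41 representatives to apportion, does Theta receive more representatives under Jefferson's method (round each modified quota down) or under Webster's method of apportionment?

Jefferson: Alpha 8, Beta 4, Theta 1, Delta 12, Eta 16.
Webster: Alpha 8, Beta 4, Theta 2, Delta 12, Eta 15.
Theta gets 1 under Jefferson and 2 under Webster.

Webster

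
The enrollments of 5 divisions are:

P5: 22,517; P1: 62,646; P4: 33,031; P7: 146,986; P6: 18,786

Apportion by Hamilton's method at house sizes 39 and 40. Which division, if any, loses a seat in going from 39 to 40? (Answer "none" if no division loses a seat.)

P6

At 39 seats: P5 3, P1 9, P4 4, P7 20, P6 3.
At 40 seats: P5 3, P1 9, P4 5, P7 21, P6 2.
P6 drops from 3 to 2.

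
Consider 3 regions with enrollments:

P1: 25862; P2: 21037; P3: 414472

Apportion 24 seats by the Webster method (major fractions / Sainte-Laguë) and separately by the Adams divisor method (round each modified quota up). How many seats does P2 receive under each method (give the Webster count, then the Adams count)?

1 and 2

Webster: P1 1, P2 1, P3 22.
Adams: P1 2, P2 2, P3 20.
P2 gets 1 under Webster and 2 under Adams.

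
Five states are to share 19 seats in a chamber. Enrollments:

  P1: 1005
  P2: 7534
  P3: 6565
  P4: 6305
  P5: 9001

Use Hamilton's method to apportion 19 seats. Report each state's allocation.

P1 1; P2 5; P3 4; P4 4; P5 5

The standard divisor is 30410/19 ≈ 1600.526.
Standard quotas: P1 0.6279, P2 4.7072, P3 4.1018, P4 3.9393, P5 5.6238.
Lower quotas: P1 0, P2 4, P3 4, P4 3, P5 5 (sum 16, leaving 3 seats).
Remainders in descending order: P4 0.9393, P2 0.7072, P1 0.6279, P5 0.6238, P3 0.1018.
The surplus seats go to P4, P2, P1.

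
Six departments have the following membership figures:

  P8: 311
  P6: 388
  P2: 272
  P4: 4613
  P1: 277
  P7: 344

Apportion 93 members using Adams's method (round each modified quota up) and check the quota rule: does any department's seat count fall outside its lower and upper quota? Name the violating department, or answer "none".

Standard quotas: P8 4.661, P6 5.815, P2 4.077, P4 69.139, P1 4.152, P7 5.156.
Adams allocation: P8 5, P6 6, P2 4, P4 68, P1 5, P7 5.
P4 has quota 69.139 (lower 69, upper 70) but receives 68 — outside the quota interval.

P4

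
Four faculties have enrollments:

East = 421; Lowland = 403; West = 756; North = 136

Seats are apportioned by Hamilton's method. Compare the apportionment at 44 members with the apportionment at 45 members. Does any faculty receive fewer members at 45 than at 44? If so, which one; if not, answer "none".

At 44 seats: East 11, Lowland 10, West 19, North 4.
At 45 seats: East 11, Lowland 11, West 20, North 3.
North drops from 4 to 3.

North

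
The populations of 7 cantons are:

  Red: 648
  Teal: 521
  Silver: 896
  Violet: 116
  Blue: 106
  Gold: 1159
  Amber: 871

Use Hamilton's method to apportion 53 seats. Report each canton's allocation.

The standard divisor is 4317/53 ≈ 81.453.
Standard quotas: Red 7.956, Teal 6.396, Silver 11.000, Violet 1.424, Blue 1.301, Gold 14.229, Amber 10.693.
Lower quotas: Red 7, Teal 6, Silver 11, Violet 1, Blue 1, Gold 14, Amber 10 (sum 50, leaving 3 seats).
Remainders in descending order: Red 0.956, Amber 0.693, Violet 0.424, Teal 0.396, Blue 0.301, Gold 0.229, Silver 0.000.
Largest remainders: Red, Amber, Violet receive the extra seats.

Red 8, Teal 6, Silver 11, Violet 2, Blue 1, Gold 14, Amber 11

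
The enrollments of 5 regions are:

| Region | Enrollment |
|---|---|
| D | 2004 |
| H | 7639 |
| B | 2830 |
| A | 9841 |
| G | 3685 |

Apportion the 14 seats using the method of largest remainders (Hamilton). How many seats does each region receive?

The standard divisor is 25999/14 ≈ 1857.071.
Standard quotas: D 1.0791, H 4.1135, B 1.5239, A 5.2992, G 1.9843.
Lower quotas: D 1, H 4, B 1, A 5, G 1 (sum 12, leaving 2 seats).
Remainders in descending order: G 0.9843, B 0.5239, A 0.2992, H 0.1135, D 0.0791.
Largest remainders: G, B receive the extra seats.

D=1; H=4; B=2; A=5; G=2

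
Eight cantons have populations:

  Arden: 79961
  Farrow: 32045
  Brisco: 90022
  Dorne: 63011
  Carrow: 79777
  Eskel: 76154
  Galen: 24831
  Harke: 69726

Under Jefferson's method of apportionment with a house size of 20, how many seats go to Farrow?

1

Standard divisor 515527/20 ≈ 25776.35; standard quotas: Arden 3.102, Farrow 1.243, Brisco 3.492, Dorne 2.445, Carrow 3.095, Eskel 2.954, Galen 0.963, Harke 2.705.
Rounding down gives 3, 1, 3, 2, 3, 2, 0, 2 = 16 seats, so the divisor must be adjusted.
With modified divisor 21800: modified quotas Arden 3.668, Farrow 1.470, Brisco 4.129, Dorne 2.890, Carrow 3.659, Eskel 3.493, Galen 1.139, Harke 3.198.
Rounding down: Arden 3, Farrow 1, Brisco 4, Dorne 2, Carrow 3, Eskel 3, Galen 1, Harke 3 (total 20).
Farrow receives 1.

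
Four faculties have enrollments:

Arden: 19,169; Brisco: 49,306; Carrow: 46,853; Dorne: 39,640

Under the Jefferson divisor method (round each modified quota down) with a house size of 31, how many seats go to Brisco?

10

Standard divisor 154968/31 ≈ 4998.968; standard quotas: Arden 3.835, Brisco 9.863, Carrow 9.373, Dorne 7.930.
Rounding down gives 3, 9, 9, 7 = 28 seats, so the divisor must be adjusted.
With modified divisor 4700: modified quotas Arden 4.079, Brisco 10.491, Carrow 9.969, Dorne 8.434.
Rounding down: Arden 4, Brisco 10, Carrow 9, Dorne 8 (total 31).
Brisco receives 10.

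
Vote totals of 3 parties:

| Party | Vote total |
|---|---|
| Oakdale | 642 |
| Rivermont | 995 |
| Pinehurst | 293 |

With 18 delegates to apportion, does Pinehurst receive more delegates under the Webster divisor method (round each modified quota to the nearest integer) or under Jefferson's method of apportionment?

Webster: Oakdale 6, Rivermont 9, Pinehurst 3.
Jefferson: Oakdale 6, Rivermont 10, Pinehurst 2.
Pinehurst gets 3 under Webster and 2 under Jefferson.

Webster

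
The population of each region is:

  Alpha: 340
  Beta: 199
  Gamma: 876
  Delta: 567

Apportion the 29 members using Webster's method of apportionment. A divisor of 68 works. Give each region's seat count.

Alpha=5, Beta=3, Gamma=13, Delta=8

With modified divisor 68: modified quotas Alpha 5.000, Beta 2.926, Gamma 12.882, Delta 8.338.
Rounding to the nearest integer: Alpha 5, Beta 3, Gamma 13, Delta 8 (total 29).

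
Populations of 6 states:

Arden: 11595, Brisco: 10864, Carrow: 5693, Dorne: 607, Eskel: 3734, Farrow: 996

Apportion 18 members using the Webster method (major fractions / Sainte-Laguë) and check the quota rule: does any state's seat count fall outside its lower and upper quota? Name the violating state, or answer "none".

none

Standard quotas: Arden 6.232, Brisco 5.839, Carrow 3.060, Dorne 0.326, Eskel 2.007, Farrow 0.535.
Webster allocation: Arden 6, Brisco 6, Carrow 3, Dorne 0, Eskel 2, Farrow 1.
Every allocation lies between the lower and upper quota.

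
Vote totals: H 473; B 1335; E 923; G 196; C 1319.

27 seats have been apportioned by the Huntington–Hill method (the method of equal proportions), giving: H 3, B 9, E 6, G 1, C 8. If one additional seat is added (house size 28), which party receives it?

Priority for the next seat is population ÷ (√(s·(s+1))).
Priorities: H 136.543, B 140.721, E 142.422, G 138.593, C 155.446.
Highest priority: C.

C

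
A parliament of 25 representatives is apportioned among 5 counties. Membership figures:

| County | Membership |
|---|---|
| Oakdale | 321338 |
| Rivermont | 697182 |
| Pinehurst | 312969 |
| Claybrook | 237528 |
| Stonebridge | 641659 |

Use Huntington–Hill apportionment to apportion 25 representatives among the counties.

Oakdale: 4, Rivermont: 8, Pinehurst: 3, Claybrook: 3, Stonebridge: 7

With divisor 91554: modified quotas Oakdale 3.510, Rivermont 7.615, Pinehurst 3.418, Claybrook 2.594, Stonebridge 7.009.
Geometric-mean thresholds: Oakdale √(3·4)=3.464, Rivermont √(7·8)=7.483, Pinehurst √(3·4)=3.464, Claybrook √(2·3)=2.449, Stonebridge √(7·8)=7.483.
Each quota rounded against its threshold gives Oakdale 4, Rivermont 8, Pinehurst 3, Claybrook 3, Stonebridge 7 (total 25).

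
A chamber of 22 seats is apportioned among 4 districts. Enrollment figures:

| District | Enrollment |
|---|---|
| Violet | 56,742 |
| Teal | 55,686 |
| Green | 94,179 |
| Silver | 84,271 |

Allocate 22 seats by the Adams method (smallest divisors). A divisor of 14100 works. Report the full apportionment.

Violet: 5; Teal: 4; Green: 7; Silver: 6

With modified divisor 14100: modified quotas Violet 4.024, Teal 3.949, Green 6.679, Silver 5.977.
Rounding up: Violet 5, Teal 4, Green 7, Silver 6 (total 22).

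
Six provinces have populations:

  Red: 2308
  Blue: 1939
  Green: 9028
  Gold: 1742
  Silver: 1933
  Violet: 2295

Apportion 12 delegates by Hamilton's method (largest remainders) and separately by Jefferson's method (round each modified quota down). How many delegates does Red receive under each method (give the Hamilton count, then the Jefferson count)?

Hamilton: Red 2, Blue 1, Green 6, Gold 1, Silver 1, Violet 1.
Jefferson: Red 1, Blue 1, Green 7, Gold 1, Silver 1, Violet 1.
Red gets 2 under Hamilton and 1 under Jefferson.

2 and 1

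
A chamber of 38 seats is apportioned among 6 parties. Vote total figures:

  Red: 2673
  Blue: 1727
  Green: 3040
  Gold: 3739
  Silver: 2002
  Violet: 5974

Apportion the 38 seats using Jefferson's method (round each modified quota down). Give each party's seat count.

Standard divisor 19155/38 ≈ 504.079; standard quotas: Red 5.303, Blue 3.426, Green 6.031, Gold 7.417, Silver 3.972, Violet 11.851.
Rounding down gives 5, 3, 6, 7, 3, 11 = 35 seats, so the divisor must be adjusted.
With modified divisor 463: modified quotas Red 5.773, Blue 3.730, Green 6.566, Gold 8.076, Silver 4.324, Violet 12.903.
Rounding down: Red 5, Blue 3, Green 6, Gold 8, Silver 4, Violet 12 (total 38).

Red=5; Blue=3; Green=6; Gold=8; Silver=4; Violet=12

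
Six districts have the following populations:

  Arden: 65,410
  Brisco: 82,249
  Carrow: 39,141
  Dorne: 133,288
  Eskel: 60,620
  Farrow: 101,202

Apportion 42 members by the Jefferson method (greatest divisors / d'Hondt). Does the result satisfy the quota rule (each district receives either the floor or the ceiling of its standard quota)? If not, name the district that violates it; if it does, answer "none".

none

Standard quotas: Arden 5.701, Brisco 7.168, Carrow 3.411, Dorne 11.616, Eskel 5.283, Farrow 8.820.
Jefferson allocation: Arden 6, Brisco 7, Carrow 3, Dorne 12, Eskel 5, Farrow 9.
Every allocation lies between the lower and upper quota.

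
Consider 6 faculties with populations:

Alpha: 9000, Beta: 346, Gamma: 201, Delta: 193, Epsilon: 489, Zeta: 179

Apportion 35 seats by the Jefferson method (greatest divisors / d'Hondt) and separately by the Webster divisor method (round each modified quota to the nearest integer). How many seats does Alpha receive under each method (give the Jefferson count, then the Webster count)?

33 and 29

Jefferson: Alpha 33, Beta 1, Gamma 0, Delta 0, Epsilon 1, Zeta 0.
Webster: Alpha 29, Beta 1, Gamma 1, Delta 1, Epsilon 2, Zeta 1.
Alpha gets 33 under Jefferson and 29 under Webster.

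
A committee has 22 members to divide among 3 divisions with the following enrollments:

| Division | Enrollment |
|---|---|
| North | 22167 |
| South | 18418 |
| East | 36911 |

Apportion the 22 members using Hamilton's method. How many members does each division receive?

North=6, South=5, East=11

The standard divisor is 77496/22 ≈ 3522.545.
Standard quotas: North 6.2929, South 5.2286, East 10.4785.
Lower quotas: North 6, South 5, East 10 (sum 21, leaving 1 seat).
Remainders in descending order: East 0.4785, North 0.2929, South 0.2286.
Largest remainder: East receives the extra seat.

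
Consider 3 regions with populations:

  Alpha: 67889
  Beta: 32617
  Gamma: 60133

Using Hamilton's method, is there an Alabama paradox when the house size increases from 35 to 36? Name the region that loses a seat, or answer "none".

none

At 35 seats: Alpha 15, Beta 7, Gamma 13.
At 36 seats: Alpha 15, Beta 7, Gamma 14.
No region's allocation decreased.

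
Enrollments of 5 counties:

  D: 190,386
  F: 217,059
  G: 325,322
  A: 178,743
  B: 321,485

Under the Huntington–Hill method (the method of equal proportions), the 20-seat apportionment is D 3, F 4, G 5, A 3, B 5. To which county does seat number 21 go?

Priority for the next seat is population ÷ (√(s·(s+1))).
Priorities: D 54959.704, F 48535.868, G 59395.399, A 51598.660, B 58694.862.
Highest priority: G.

G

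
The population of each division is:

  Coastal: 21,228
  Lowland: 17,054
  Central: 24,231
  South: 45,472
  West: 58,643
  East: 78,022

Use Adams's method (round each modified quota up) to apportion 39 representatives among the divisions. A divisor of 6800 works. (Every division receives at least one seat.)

With modified divisor 6800: modified quotas Coastal 3.122, Lowland 2.508, Central 3.563, South 6.687, West 8.624, East 11.474.
Rounding up: Coastal 4, Lowland 3, Central 4, South 7, West 9, East 12 (total 39).

Coastal: 4; Lowland: 3; Central: 4; South: 7; West: 9; East: 12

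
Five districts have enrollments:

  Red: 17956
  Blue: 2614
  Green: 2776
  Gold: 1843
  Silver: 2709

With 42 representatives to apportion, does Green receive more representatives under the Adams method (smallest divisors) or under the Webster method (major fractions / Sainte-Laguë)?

Adams: Red 26, Blue 4, Green 5, Gold 3, Silver 4.
Webster: Red 27, Blue 4, Green 4, Gold 3, Silver 4.
Green gets 5 under Adams and 4 under Webster.

Adams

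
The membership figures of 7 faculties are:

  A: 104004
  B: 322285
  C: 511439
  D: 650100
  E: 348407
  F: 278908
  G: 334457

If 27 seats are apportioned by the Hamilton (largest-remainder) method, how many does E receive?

Total 2549600; standard divisor 2549600/27 ≈ 94429.63.
Standard quotas: A 1.1014, B 3.4130, C 5.4161, D 6.8845, E 3.6896, F 2.9536, G 3.5419.
Lower quotas: A 1, B 3, C 5, D 6, E 3, F 2, G 3 (sum 23, leaving 4 seats).
Remainders in descending order: F 0.9536, D 0.8845, E 0.6896, G 0.5419, C 0.4161, B 0.4130, A 0.1014.
Largest remainders: F, D, E, G receive the extra seats.
E receives 4.

4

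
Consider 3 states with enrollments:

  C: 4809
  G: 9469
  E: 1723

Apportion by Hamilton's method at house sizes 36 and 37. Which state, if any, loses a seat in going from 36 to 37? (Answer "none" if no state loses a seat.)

none

At 36 seats: C 11, G 21, E 4.
At 37 seats: C 11, G 22, E 4.
No state's allocation decreased.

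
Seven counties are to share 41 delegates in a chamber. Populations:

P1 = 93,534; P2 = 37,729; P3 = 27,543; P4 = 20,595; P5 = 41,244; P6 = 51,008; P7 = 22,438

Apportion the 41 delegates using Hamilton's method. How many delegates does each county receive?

The standard divisor is 294091/41 ≈ 7172.951.
Standard quotas: P1 13.0398, P2 5.2599, P3 3.8398, P4 2.8712, P5 5.7499, P6 7.1112, P7 3.1281.
Lower quotas: P1 13, P2 5, P3 3, P4 2, P5 5, P6 7, P7 3 (sum 38, leaving 3 seats).
Remainders in descending order: P4 0.8712, P3 0.8398, P5 0.7499, P2 0.2599, P7 0.1281, P6 0.1112, P1 0.0398.
Largest remainders: P4, P3, P5 receive the extra seats.

P1 13, P2 5, P3 4, P4 3, P5 6, P6 7, P7 3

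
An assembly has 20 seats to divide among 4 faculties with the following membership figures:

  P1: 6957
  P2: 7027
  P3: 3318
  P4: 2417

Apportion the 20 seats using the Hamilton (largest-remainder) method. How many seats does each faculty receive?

Standard divisor: 19719 ÷ 20 ≈ 985.95.
Standard quotas: P1 7.0561, P2 7.1271, P3 3.3653, P4 2.4514.
Lower quotas: P1 7, P2 7, P3 3, P4 2 (sum 19, leaving 1 seat).
Remainders in descending order: P4 0.4514, P3 0.3653, P2 0.1271, P1 0.0561.
The surplus seat goes to P4.

P1=7; P2=7; P3=3; P4=3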